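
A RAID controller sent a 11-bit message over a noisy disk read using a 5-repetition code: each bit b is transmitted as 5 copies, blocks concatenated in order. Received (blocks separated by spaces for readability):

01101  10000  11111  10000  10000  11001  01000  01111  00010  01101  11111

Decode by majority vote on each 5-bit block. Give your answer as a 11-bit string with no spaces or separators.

Block 1 (01101): 3 ones → 1
Block 2 (10000): 1 one → 0
Block 3 (11111): 5 ones → 1
Block 4 (10000): 1 one → 0
Block 5 (10000): 1 one → 0
Block 6 (11001): 3 ones → 1
Block 7 (01000): 1 one → 0
Block 8 (01111): 4 ones → 1
Block 9 (00010): 1 one → 0
Block 10 (01101): 3 ones → 1
Block 11 (11111): 5 ones → 1

10100101011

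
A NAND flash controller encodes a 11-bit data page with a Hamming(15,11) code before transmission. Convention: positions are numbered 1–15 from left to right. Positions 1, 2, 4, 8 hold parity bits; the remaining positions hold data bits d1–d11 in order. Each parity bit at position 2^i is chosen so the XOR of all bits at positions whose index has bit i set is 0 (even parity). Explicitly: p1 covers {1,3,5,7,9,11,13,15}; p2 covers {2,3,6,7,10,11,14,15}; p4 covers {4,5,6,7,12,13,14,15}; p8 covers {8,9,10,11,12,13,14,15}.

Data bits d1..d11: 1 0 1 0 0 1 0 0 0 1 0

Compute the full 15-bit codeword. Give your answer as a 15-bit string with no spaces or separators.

101001000100010

Place data at non-parity positions: p1 p2 1 p4 0 1 0 p8 0 1 0 0 0 1 0
p1 (pos 1,3,5,7,9,11,13,15): XOR of data positions = 1⊕0⊕0⊕0⊕0⊕0⊕0 = 1
p2 (pos 2,3,6,7,10,11,14,15): XOR of data positions = 1⊕1⊕0⊕1⊕0⊕1⊕0 = 0
p4 (pos 4,5,6,7,12,13,14,15): XOR of data positions = 0⊕1⊕0⊕0⊕0⊕1⊕0 = 0
p8 (pos 8,9,10,11,12,13,14,15): XOR of data positions = 0⊕1⊕0⊕0⊕0⊕1⊕0 = 0
Codeword: 101001000100010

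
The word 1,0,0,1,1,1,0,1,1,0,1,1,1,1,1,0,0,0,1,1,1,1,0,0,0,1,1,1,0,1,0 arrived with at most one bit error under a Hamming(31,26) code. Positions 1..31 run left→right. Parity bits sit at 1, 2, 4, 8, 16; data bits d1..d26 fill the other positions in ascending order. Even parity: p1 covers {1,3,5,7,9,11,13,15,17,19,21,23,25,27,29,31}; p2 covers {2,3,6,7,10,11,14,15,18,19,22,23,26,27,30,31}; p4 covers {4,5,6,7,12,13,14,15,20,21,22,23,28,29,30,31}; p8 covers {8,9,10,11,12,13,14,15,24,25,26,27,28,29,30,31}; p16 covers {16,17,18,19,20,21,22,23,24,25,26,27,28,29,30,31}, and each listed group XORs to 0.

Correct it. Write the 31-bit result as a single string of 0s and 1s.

1001110110011110001111000111010

s1 (pos 1,3,5,7,9,11,13,15,17,19,21,23,25,27,29,31): 1⊕0⊕1⊕0⊕1⊕1⊕1⊕1⊕0⊕1⊕1⊕0⊕0⊕1⊕0⊕0 = 1
s2 (pos 2,3,6,7,10,11,14,15,18,19,22,23,26,27,30,31): 0⊕0⊕1⊕0⊕0⊕1⊕1⊕1⊕0⊕1⊕1⊕0⊕1⊕1⊕1⊕0 = 1
s4 (pos 4,5,6,7,12,13,14,15,20,21,22,23,28,29,30,31): 1⊕1⊕1⊕0⊕1⊕1⊕1⊕1⊕1⊕1⊕1⊕0⊕1⊕0⊕1⊕0 = 0
s8 (pos 8,9,10,11,12,13,14,15,24,25,26,27,28,29,30,31): 1⊕1⊕0⊕1⊕1⊕1⊕1⊕1⊕0⊕0⊕1⊕1⊕1⊕0⊕1⊕0 = 1
s16 (pos 16,17,18,19,20,21,22,23,24,25,26,27,28,29,30,31): 0⊕0⊕0⊕1⊕1⊕1⊕1⊕0⊕0⊕0⊕1⊕1⊕1⊕0⊕1⊕0 = 0
Syndrome s16…s1 = 01011 → error at position 11.
Flip position 11: 1001110110111110001111000111010 → 1001110110011110001111000111010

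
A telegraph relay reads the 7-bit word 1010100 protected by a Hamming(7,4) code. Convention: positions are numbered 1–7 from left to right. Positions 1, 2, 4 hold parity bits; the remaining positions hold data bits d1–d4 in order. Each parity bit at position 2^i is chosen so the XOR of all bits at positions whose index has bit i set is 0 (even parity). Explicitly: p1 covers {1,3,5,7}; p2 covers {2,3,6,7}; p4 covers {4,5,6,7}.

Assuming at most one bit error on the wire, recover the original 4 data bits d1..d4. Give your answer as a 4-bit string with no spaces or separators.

1101

s1 (pos 1,3,5,7): 1⊕1⊕1⊕0 = 1
s2 (pos 2,3,6,7): 0⊕1⊕0⊕0 = 1
s4 (pos 4,5,6,7): 0⊕1⊕0⊕0 = 1
Syndrome s4…s1 = 111 → error at position 7.
Flip position 7: 1010100 → 1010101
Read data bits from positions 3,5,6,7: 1101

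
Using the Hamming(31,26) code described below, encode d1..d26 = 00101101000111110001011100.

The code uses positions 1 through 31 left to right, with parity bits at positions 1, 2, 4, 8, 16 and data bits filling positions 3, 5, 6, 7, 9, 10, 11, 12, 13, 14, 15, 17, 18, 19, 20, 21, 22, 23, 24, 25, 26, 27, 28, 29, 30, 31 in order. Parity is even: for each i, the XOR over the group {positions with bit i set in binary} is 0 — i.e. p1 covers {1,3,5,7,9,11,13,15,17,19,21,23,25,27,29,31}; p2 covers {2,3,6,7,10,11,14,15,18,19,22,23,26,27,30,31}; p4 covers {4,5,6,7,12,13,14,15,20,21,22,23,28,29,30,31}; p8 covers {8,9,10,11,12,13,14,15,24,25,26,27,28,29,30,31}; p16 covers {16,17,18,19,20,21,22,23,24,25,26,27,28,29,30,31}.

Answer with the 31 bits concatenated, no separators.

Place data at non-parity positions: p1 p2 0 p4 0 1 0 p8 1 1 0 1 0 0 0 p16 1 1 1 1 1 0 0 0 1 0 1 1 1 0 0
p1 (pos 1,3,5,7,9,11,13,15,17,19,21,23,25,27,29,31): XOR of data positions = 0⊕0⊕0⊕1⊕0⊕0⊕0⊕1⊕1⊕1⊕0⊕1⊕1⊕1⊕0 = 1
p2 (pos 2,3,6,7,10,11,14,15,18,19,22,23,26,27,30,31): XOR of data positions = 0⊕1⊕0⊕1⊕0⊕0⊕0⊕1⊕1⊕0⊕0⊕0⊕1⊕0⊕0 = 1
p4 (pos 4,5,6,7,12,13,14,15,20,21,22,23,28,29,30,31): XOR of data positions = 0⊕1⊕0⊕1⊕0⊕0⊕0⊕1⊕1⊕0⊕0⊕1⊕1⊕0⊕0 = 0
p8 (pos 8,9,10,11,12,13,14,15,24,25,26,27,28,29,30,31): XOR of data positions = 1⊕1⊕0⊕1⊕0⊕0⊕0⊕0⊕1⊕0⊕1⊕1⊕1⊕0⊕0 = 1
p16 (pos 16,17,18,19,20,21,22,23,24,25,26,27,28,29,30,31): XOR of data positions = 1⊕1⊕1⊕1⊕1⊕0⊕0⊕0⊕1⊕0⊕1⊕1⊕1⊕0⊕0 = 1
Codeword: 1100010111010001111110001011100

1100010111010001111110001011100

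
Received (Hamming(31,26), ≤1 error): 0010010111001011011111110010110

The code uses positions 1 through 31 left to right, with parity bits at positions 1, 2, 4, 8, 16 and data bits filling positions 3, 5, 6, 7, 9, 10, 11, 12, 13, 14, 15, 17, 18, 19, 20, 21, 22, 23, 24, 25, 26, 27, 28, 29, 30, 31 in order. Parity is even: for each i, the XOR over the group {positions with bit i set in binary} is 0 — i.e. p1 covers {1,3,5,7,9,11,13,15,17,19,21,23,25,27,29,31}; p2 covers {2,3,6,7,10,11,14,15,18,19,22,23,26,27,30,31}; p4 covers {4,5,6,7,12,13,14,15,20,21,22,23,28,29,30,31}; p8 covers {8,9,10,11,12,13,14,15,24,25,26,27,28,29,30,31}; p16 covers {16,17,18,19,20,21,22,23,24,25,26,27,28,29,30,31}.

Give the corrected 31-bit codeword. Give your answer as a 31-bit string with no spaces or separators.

0010010111001011011111110010010

s1 (pos 1,3,5,7,9,11,13,15,17,19,21,23,25,27,29,31): 0⊕1⊕0⊕0⊕1⊕0⊕1⊕1⊕0⊕1⊕1⊕1⊕0⊕1⊕1⊕0 = 1
s2 (pos 2,3,6,7,10,11,14,15,18,19,22,23,26,27,30,31): 0⊕1⊕1⊕0⊕1⊕0⊕0⊕1⊕1⊕1⊕1⊕1⊕0⊕1⊕1⊕0 = 0
s4 (pos 4,5,6,7,12,13,14,15,20,21,22,23,28,29,30,31): 0⊕0⊕1⊕0⊕0⊕1⊕0⊕1⊕1⊕1⊕1⊕1⊕0⊕1⊕1⊕0 = 1
s8 (pos 8,9,10,11,12,13,14,15,24,25,26,27,28,29,30,31): 1⊕1⊕1⊕0⊕0⊕1⊕0⊕1⊕1⊕0⊕0⊕1⊕0⊕1⊕1⊕0 = 1
s16 (pos 16,17,18,19,20,21,22,23,24,25,26,27,28,29,30,31): 1⊕0⊕1⊕1⊕1⊕1⊕1⊕1⊕1⊕0⊕0⊕1⊕0⊕1⊕1⊕0 = 1
Syndrome s16…s1 = 11101 → error at position 29.
Flip position 29: 0010010111001011011111110010110 → 0010010111001011011111110010010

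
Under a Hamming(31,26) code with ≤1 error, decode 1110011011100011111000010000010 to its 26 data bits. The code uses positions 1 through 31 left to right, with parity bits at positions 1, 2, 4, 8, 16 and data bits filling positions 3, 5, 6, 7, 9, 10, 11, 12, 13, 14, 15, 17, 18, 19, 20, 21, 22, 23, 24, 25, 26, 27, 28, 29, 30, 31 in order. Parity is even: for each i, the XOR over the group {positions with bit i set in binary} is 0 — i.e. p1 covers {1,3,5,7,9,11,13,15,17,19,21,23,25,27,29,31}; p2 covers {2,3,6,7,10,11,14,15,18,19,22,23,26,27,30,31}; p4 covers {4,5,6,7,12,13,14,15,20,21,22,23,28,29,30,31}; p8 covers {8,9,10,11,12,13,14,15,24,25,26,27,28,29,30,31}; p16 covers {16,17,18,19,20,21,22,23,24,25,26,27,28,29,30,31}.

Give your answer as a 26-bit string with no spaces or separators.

s1 (pos 1,3,5,7,9,11,13,15,17,19,21,23,25,27,29,31): 1⊕1⊕0⊕1⊕1⊕1⊕0⊕1⊕1⊕1⊕0⊕0⊕0⊕0⊕0⊕0 = 0
s2 (pos 2,3,6,7,10,11,14,15,18,19,22,23,26,27,30,31): 1⊕1⊕1⊕1⊕1⊕1⊕0⊕1⊕1⊕1⊕0⊕0⊕0⊕0⊕1⊕0 = 0
s4 (pos 4,5,6,7,12,13,14,15,20,21,22,23,28,29,30,31): 0⊕0⊕1⊕1⊕0⊕0⊕0⊕1⊕0⊕0⊕0⊕0⊕0⊕0⊕1⊕0 = 0
s8 (pos 8,9,10,11,12,13,14,15,24,25,26,27,28,29,30,31): 0⊕1⊕1⊕1⊕0⊕0⊕0⊕1⊕1⊕0⊕0⊕0⊕0⊕0⊕1⊕0 = 0
s16 (pos 16,17,18,19,20,21,22,23,24,25,26,27,28,29,30,31): 1⊕1⊕1⊕1⊕0⊕0⊕0⊕0⊕1⊕0⊕0⊕0⊕0⊕0⊕1⊕0 = 0
Syndrome s16…s1 = 00000 → no error.
Read data bits from positions 3,5,6,7,9,10,11,12,13,14,15,17,18,19,20,21,22,23,24,25,26,27,28,29,30,31: 10111110001111000010000010

10111110001111000010000010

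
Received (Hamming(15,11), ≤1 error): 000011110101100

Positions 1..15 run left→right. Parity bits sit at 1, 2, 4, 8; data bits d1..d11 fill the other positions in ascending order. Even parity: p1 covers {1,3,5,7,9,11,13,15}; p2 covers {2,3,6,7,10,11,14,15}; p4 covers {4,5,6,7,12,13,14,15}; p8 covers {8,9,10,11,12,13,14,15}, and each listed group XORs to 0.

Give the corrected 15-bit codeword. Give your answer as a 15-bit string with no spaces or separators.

s1 (pos 1,3,5,7,9,11,13,15): 0⊕0⊕1⊕1⊕0⊕0⊕1⊕0 = 1
s2 (pos 2,3,6,7,10,11,14,15): 0⊕0⊕1⊕1⊕1⊕0⊕0⊕0 = 1
s4 (pos 4,5,6,7,12,13,14,15): 0⊕1⊕1⊕1⊕1⊕1⊕0⊕0 = 1
s8 (pos 8,9,10,11,12,13,14,15): 1⊕0⊕1⊕0⊕1⊕1⊕0⊕0 = 0
Syndrome s8…s1 = 0111 → error at position 7.
Flip position 7: 000011110101100 → 000011010101100

000011010101100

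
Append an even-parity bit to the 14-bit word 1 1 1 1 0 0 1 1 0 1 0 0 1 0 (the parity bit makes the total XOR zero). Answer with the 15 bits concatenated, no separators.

XOR of the 14 data bits: 1⊕1⊕1⊕1⊕0⊕0⊕1⊕1⊕0⊕1⊕0⊕0⊕1⊕0 = 0
Parity bit = 0 (so all 15 bits XOR to 0).

111100110100100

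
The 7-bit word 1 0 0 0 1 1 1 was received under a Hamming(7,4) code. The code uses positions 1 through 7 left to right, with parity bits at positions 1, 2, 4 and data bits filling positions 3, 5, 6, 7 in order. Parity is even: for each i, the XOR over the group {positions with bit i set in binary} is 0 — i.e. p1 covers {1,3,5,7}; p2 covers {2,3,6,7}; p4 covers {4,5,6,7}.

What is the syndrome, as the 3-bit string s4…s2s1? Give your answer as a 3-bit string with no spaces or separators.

s1 (pos 1,3,5,7): 1⊕0⊕1⊕1 = 1
s2 (pos 2,3,6,7): 0⊕0⊕1⊕1 = 0
s4 (pos 4,5,6,7): 0⊕1⊕1⊕1 = 1
Syndrome s4…s1 = 101 → error at position 5.

101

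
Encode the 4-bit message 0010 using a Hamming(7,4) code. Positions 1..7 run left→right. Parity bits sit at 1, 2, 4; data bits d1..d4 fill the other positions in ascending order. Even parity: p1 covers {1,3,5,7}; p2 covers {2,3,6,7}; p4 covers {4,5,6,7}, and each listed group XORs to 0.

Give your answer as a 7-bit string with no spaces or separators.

Place data at non-parity positions: p1 p2 0 p4 0 1 0
p1 (pos 1,3,5,7): XOR of data positions = 0⊕0⊕0 = 0
p2 (pos 2,3,6,7): XOR of data positions = 0⊕1⊕0 = 1
p4 (pos 4,5,6,7): XOR of data positions = 0⊕1⊕0 = 1
Codeword: 0101010

0101010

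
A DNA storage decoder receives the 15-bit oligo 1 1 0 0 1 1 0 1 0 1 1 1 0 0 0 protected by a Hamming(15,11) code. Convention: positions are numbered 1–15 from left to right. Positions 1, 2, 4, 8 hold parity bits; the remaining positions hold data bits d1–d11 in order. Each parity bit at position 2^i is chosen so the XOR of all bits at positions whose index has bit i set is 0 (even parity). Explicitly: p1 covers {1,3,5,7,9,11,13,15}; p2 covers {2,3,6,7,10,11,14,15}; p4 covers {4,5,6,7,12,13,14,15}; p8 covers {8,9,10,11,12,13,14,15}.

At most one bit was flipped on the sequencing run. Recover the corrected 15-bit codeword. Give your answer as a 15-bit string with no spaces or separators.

110001010111000

s1 (pos 1,3,5,7,9,11,13,15): 1⊕0⊕1⊕0⊕0⊕1⊕0⊕0 = 1
s2 (pos 2,3,6,7,10,11,14,15): 1⊕0⊕1⊕0⊕1⊕1⊕0⊕0 = 0
s4 (pos 4,5,6,7,12,13,14,15): 0⊕1⊕1⊕0⊕1⊕0⊕0⊕0 = 1
s8 (pos 8,9,10,11,12,13,14,15): 1⊕0⊕1⊕1⊕1⊕0⊕0⊕0 = 0
Syndrome s8…s1 = 0101 → error at position 5.
Flip position 5: 110011010111000 → 110001010111000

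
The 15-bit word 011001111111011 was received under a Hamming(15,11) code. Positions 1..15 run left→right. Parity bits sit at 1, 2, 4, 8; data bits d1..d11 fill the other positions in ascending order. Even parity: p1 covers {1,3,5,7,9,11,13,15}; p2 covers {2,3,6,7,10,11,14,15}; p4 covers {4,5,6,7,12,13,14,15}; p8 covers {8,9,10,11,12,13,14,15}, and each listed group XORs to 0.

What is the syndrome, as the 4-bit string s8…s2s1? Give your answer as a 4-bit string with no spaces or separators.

s1 (pos 1,3,5,7,9,11,13,15): 0⊕1⊕0⊕1⊕1⊕1⊕0⊕1 = 1
s2 (pos 2,3,6,7,10,11,14,15): 1⊕1⊕1⊕1⊕1⊕1⊕1⊕1 = 0
s4 (pos 4,5,6,7,12,13,14,15): 0⊕0⊕1⊕1⊕1⊕0⊕1⊕1 = 1
s8 (pos 8,9,10,11,12,13,14,15): 1⊕1⊕1⊕1⊕1⊕0⊕1⊕1 = 1
Syndrome s8…s1 = 1101 → error at position 13.

1101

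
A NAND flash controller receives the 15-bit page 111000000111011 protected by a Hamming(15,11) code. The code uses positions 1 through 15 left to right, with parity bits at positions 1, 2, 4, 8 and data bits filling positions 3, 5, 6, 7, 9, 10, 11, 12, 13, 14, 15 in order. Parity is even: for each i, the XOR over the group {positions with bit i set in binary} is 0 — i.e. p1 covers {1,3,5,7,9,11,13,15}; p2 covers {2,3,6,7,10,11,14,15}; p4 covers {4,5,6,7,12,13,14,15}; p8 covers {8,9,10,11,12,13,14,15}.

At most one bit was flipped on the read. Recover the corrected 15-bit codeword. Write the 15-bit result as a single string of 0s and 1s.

111000000110011

s1 (pos 1,3,5,7,9,11,13,15): 1⊕1⊕0⊕0⊕0⊕1⊕0⊕1 = 0
s2 (pos 2,3,6,7,10,11,14,15): 1⊕1⊕0⊕0⊕1⊕1⊕1⊕1 = 0
s4 (pos 4,5,6,7,12,13,14,15): 0⊕0⊕0⊕0⊕1⊕0⊕1⊕1 = 1
s8 (pos 8,9,10,11,12,13,14,15): 0⊕0⊕1⊕1⊕1⊕0⊕1⊕1 = 1
Syndrome s8…s1 = 1100 → error at position 12.
Flip position 12: 111000000111011 → 111000000110011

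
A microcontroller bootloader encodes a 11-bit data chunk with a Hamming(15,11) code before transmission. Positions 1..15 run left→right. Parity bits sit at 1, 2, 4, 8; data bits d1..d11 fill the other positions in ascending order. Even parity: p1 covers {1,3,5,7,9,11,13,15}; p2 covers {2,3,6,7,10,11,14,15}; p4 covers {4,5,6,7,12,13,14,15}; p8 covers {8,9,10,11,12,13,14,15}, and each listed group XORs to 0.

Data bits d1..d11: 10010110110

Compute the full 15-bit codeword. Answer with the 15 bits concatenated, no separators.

011100100110110

Place data at non-parity positions: p1 p2 1 p4 0 0 1 p8 0 1 1 0 1 1 0
p1 (pos 1,3,5,7,9,11,13,15): XOR of data positions = 1⊕0⊕1⊕0⊕1⊕1⊕0 = 0
p2 (pos 2,3,6,7,10,11,14,15): XOR of data positions = 1⊕0⊕1⊕1⊕1⊕1⊕0 = 1
p4 (pos 4,5,6,7,12,13,14,15): XOR of data positions = 0⊕0⊕1⊕0⊕1⊕1⊕0 = 1
p8 (pos 8,9,10,11,12,13,14,15): XOR of data positions = 0⊕1⊕1⊕0⊕1⊕1⊕0 = 0
Codeword: 011100100110110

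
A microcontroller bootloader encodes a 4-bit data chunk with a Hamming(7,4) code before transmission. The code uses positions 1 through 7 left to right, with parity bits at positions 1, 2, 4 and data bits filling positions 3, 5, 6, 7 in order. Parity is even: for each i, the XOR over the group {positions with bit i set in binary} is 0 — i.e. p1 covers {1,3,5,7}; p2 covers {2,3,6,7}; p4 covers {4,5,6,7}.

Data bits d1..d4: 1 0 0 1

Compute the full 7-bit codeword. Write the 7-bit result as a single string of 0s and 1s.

0011001

Place data at non-parity positions: p1 p2 1 p4 0 0 1
p1 (pos 1,3,5,7): XOR of data positions = 1⊕0⊕1 = 0
p2 (pos 2,3,6,7): XOR of data positions = 1⊕0⊕1 = 0
p4 (pos 4,5,6,7): XOR of data positions = 0⊕0⊕1 = 1
Codeword: 0011001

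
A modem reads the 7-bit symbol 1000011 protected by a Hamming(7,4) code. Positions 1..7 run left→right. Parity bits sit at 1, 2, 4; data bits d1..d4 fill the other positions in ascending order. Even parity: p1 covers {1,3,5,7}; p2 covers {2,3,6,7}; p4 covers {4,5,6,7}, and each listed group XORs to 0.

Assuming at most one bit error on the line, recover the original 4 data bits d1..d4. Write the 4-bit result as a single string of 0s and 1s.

0011

s1 (pos 1,3,5,7): 1⊕0⊕0⊕1 = 0
s2 (pos 2,3,6,7): 0⊕0⊕1⊕1 = 0
s4 (pos 4,5,6,7): 0⊕0⊕1⊕1 = 0
Syndrome s4…s1 = 000 → no error.
Read data bits from positions 3,5,6,7: 0011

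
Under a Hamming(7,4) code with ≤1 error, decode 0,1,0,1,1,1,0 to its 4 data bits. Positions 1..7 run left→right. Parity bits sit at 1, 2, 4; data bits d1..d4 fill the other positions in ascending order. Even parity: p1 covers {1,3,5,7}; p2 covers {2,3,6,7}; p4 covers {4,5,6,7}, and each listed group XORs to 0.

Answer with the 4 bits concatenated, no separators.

s1 (pos 1,3,5,7): 0⊕0⊕1⊕0 = 1
s2 (pos 2,3,6,7): 1⊕0⊕1⊕0 = 0
s4 (pos 4,5,6,7): 1⊕1⊕1⊕0 = 1
Syndrome s4…s1 = 101 → error at position 5.
Flip position 5: 0101110 → 0101010
Read data bits from positions 3,5,6,7: 0010

0010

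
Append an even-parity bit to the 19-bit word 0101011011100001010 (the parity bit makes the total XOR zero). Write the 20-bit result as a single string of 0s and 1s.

01010110111000010101

XOR of the 19 data bits: 0⊕1⊕0⊕1⊕0⊕1⊕1⊕0⊕1⊕1⊕1⊕0⊕0⊕0⊕0⊕1⊕0⊕1⊕0 = 1
Parity bit = 1 (so all 20 bits XOR to 0).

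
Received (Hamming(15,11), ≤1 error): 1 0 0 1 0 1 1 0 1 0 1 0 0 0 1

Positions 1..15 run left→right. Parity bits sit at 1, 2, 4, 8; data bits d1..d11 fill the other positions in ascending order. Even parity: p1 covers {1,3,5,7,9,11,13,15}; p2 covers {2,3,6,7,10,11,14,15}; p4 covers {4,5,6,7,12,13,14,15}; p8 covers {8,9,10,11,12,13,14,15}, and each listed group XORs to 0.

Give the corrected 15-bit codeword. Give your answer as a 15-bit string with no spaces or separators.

s1 (pos 1,3,5,7,9,11,13,15): 1⊕0⊕0⊕1⊕1⊕1⊕0⊕1 = 1
s2 (pos 2,3,6,7,10,11,14,15): 0⊕0⊕1⊕1⊕0⊕1⊕0⊕1 = 0
s4 (pos 4,5,6,7,12,13,14,15): 1⊕0⊕1⊕1⊕0⊕0⊕0⊕1 = 0
s8 (pos 8,9,10,11,12,13,14,15): 0⊕1⊕0⊕1⊕0⊕0⊕0⊕1 = 1
Syndrome s8…s1 = 1001 → error at position 9.
Flip position 9: 100101101010001 → 100101100010001

100101100010001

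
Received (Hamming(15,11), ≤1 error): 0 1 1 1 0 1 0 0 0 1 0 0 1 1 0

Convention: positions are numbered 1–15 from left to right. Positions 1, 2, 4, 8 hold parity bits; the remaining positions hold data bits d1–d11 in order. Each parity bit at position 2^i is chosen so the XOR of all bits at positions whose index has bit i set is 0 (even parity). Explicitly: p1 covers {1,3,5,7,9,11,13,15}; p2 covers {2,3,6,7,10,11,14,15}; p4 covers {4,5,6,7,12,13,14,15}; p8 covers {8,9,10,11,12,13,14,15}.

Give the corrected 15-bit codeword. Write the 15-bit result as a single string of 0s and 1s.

s1 (pos 1,3,5,7,9,11,13,15): 0⊕1⊕0⊕0⊕0⊕0⊕1⊕0 = 0
s2 (pos 2,3,6,7,10,11,14,15): 1⊕1⊕1⊕0⊕1⊕0⊕1⊕0 = 1
s4 (pos 4,5,6,7,12,13,14,15): 1⊕0⊕1⊕0⊕0⊕1⊕1⊕0 = 0
s8 (pos 8,9,10,11,12,13,14,15): 0⊕0⊕1⊕0⊕0⊕1⊕1⊕0 = 1
Syndrome s8…s1 = 1010 → error at position 10.
Flip position 10: 011101000100110 → 011101000000110

011101000000110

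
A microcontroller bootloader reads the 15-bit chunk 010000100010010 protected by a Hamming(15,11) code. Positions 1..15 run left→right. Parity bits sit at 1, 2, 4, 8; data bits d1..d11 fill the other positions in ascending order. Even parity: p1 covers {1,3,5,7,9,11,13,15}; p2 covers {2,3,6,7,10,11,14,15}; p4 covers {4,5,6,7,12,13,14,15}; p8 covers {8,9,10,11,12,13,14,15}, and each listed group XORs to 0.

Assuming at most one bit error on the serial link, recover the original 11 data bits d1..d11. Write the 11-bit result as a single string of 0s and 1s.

s1 (pos 1,3,5,7,9,11,13,15): 0⊕0⊕0⊕1⊕0⊕1⊕0⊕0 = 0
s2 (pos 2,3,6,7,10,11,14,15): 1⊕0⊕0⊕1⊕0⊕1⊕1⊕0 = 0
s4 (pos 4,5,6,7,12,13,14,15): 0⊕0⊕0⊕1⊕0⊕0⊕1⊕0 = 0
s8 (pos 8,9,10,11,12,13,14,15): 0⊕0⊕0⊕1⊕0⊕0⊕1⊕0 = 0
Syndrome s8…s1 = 0000 → no error.
Read data bits from positions 3,5,6,7,9,10,11,12,13,14,15: 00010010010

00010010010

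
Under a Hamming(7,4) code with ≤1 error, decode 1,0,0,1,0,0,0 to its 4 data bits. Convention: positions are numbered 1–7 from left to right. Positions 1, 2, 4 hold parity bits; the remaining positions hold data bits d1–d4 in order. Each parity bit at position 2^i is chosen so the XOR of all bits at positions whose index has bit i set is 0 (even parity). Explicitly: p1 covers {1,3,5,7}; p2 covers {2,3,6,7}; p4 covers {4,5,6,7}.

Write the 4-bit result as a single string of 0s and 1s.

0100

s1 (pos 1,3,5,7): 1⊕0⊕0⊕0 = 1
s2 (pos 2,3,6,7): 0⊕0⊕0⊕0 = 0
s4 (pos 4,5,6,7): 1⊕0⊕0⊕0 = 1
Syndrome s4…s1 = 101 → error at position 5.
Flip position 5: 1001000 → 1001100
Read data bits from positions 3,5,6,7: 0100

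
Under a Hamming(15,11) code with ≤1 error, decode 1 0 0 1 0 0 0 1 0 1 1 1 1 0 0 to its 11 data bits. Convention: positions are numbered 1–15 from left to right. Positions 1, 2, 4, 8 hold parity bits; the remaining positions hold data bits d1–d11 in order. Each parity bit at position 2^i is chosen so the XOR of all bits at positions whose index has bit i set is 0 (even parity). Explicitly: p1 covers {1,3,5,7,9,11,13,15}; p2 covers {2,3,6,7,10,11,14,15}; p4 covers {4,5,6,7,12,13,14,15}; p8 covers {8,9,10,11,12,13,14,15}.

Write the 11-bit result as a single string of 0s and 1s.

s1 (pos 1,3,5,7,9,11,13,15): 1⊕0⊕0⊕0⊕0⊕1⊕1⊕0 = 1
s2 (pos 2,3,6,7,10,11,14,15): 0⊕0⊕0⊕0⊕1⊕1⊕0⊕0 = 0
s4 (pos 4,5,6,7,12,13,14,15): 1⊕0⊕0⊕0⊕1⊕1⊕0⊕0 = 1
s8 (pos 8,9,10,11,12,13,14,15): 1⊕0⊕1⊕1⊕1⊕1⊕0⊕0 = 1
Syndrome s8…s1 = 1101 → error at position 13.
Flip position 13: 100100010111100 → 100100010111000
Read data bits from positions 3,5,6,7,9,10,11,12,13,14,15: 00000111000

00000111000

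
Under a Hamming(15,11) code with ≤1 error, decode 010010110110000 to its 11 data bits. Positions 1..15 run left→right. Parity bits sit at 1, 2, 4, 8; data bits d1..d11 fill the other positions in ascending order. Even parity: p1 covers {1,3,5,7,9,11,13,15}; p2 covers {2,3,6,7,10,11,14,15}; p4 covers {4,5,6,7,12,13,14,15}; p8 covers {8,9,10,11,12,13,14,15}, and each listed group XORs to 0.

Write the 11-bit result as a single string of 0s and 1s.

s1 (pos 1,3,5,7,9,11,13,15): 0⊕0⊕1⊕1⊕0⊕1⊕0⊕0 = 1
s2 (pos 2,3,6,7,10,11,14,15): 1⊕0⊕0⊕1⊕1⊕1⊕0⊕0 = 0
s4 (pos 4,5,6,7,12,13,14,15): 0⊕1⊕0⊕1⊕0⊕0⊕0⊕0 = 0
s8 (pos 8,9,10,11,12,13,14,15): 1⊕0⊕1⊕1⊕0⊕0⊕0⊕0 = 1
Syndrome s8…s1 = 1001 → error at position 9.
Flip position 9: 010010110110000 → 010010111110000
Read data bits from positions 3,5,6,7,9,10,11,12,13,14,15: 01011110000

01011110000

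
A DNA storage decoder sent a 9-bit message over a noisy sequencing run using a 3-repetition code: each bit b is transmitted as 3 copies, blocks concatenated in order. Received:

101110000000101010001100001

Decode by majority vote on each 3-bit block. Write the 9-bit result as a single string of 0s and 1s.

110010000

Block 1 (101): 2 ones → 1
Block 2 (110): 2 ones → 1
Block 3 (000): 0 ones → 0
Block 4 (000): 0 ones → 0
Block 5 (101): 2 ones → 1
Block 6 (010): 1 one → 0
Block 7 (001): 1 one → 0
Block 8 (100): 1 one → 0
Block 9 (001): 1 one → 0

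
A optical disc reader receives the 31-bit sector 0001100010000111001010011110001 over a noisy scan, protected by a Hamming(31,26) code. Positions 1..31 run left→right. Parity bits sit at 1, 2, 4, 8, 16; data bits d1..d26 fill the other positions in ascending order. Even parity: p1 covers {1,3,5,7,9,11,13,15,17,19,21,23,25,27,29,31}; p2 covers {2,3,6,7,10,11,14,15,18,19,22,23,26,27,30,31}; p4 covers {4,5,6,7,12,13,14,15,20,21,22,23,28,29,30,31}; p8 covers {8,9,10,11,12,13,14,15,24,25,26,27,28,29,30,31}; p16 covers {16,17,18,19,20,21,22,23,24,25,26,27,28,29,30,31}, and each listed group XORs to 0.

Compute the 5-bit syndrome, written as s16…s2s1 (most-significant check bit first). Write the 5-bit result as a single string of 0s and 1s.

00000

s1 (pos 1,3,5,7,9,11,13,15,17,19,21,23,25,27,29,31): 0⊕0⊕1⊕0⊕1⊕0⊕0⊕1⊕0⊕1⊕1⊕0⊕1⊕1⊕0⊕1 = 0
s2 (pos 2,3,6,7,10,11,14,15,18,19,22,23,26,27,30,31): 0⊕0⊕0⊕0⊕0⊕0⊕1⊕1⊕0⊕1⊕0⊕0⊕1⊕1⊕0⊕1 = 0
s4 (pos 4,5,6,7,12,13,14,15,20,21,22,23,28,29,30,31): 1⊕1⊕0⊕0⊕0⊕0⊕1⊕1⊕0⊕1⊕0⊕0⊕0⊕0⊕0⊕1 = 0
s8 (pos 8,9,10,11,12,13,14,15,24,25,26,27,28,29,30,31): 0⊕1⊕0⊕0⊕0⊕0⊕1⊕1⊕1⊕1⊕1⊕1⊕0⊕0⊕0⊕1 = 0
s16 (pos 16,17,18,19,20,21,22,23,24,25,26,27,28,29,30,31): 1⊕0⊕0⊕1⊕0⊕1⊕0⊕0⊕1⊕1⊕1⊕1⊕0⊕0⊕0⊕1 = 0
Syndrome s16…s1 = 00000 → no error.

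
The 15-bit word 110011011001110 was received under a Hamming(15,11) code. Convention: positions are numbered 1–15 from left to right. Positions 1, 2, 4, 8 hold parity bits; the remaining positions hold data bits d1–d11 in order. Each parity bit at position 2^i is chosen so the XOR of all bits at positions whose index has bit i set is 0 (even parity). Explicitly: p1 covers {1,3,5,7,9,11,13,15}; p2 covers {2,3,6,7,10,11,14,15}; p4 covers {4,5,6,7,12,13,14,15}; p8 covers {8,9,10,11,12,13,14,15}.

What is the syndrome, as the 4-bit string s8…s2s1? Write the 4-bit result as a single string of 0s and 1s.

1110

s1 (pos 1,3,5,7,9,11,13,15): 1⊕0⊕1⊕0⊕1⊕0⊕1⊕0 = 0
s2 (pos 2,3,6,7,10,11,14,15): 1⊕0⊕1⊕0⊕0⊕0⊕1⊕0 = 1
s4 (pos 4,5,6,7,12,13,14,15): 0⊕1⊕1⊕0⊕1⊕1⊕1⊕0 = 1
s8 (pos 8,9,10,11,12,13,14,15): 1⊕1⊕0⊕0⊕1⊕1⊕1⊕0 = 1
Syndrome s8…s1 = 1110 → error at position 14.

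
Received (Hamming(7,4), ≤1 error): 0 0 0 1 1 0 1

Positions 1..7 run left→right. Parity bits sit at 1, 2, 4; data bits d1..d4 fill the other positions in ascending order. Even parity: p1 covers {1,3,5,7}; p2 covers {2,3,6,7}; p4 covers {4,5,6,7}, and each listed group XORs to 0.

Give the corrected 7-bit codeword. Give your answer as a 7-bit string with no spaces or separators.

0001111

s1 (pos 1,3,5,7): 0⊕0⊕1⊕1 = 0
s2 (pos 2,3,6,7): 0⊕0⊕0⊕1 = 1
s4 (pos 4,5,6,7): 1⊕1⊕0⊕1 = 1
Syndrome s4…s1 = 110 → error at position 6.
Flip position 6: 0001101 → 0001111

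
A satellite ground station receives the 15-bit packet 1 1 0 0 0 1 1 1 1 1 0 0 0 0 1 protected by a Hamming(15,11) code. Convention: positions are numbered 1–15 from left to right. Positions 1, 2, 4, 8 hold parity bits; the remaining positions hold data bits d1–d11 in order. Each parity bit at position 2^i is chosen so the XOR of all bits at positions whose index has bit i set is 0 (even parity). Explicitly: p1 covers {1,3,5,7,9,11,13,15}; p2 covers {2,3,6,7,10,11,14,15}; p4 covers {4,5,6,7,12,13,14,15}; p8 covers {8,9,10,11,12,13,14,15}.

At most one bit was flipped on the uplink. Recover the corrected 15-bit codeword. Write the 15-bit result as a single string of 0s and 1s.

110000111100001

s1 (pos 1,3,5,7,9,11,13,15): 1⊕0⊕0⊕1⊕1⊕0⊕0⊕1 = 0
s2 (pos 2,3,6,7,10,11,14,15): 1⊕0⊕1⊕1⊕1⊕0⊕0⊕1 = 1
s4 (pos 4,5,6,7,12,13,14,15): 0⊕0⊕1⊕1⊕0⊕0⊕0⊕1 = 1
s8 (pos 8,9,10,11,12,13,14,15): 1⊕1⊕1⊕0⊕0⊕0⊕0⊕1 = 0
Syndrome s8…s1 = 0110 → error at position 6.
Flip position 6: 110001111100001 → 110000111100001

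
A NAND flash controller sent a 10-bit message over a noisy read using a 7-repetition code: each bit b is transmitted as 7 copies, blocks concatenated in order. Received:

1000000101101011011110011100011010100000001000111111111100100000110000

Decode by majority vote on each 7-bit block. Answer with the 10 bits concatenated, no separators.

Block 1 (1000000): 1 one → 0
Block 2 (1011010): 4 ones → 1
Block 3 (1101111): 6 ones → 1
Block 4 (0011100): 3 ones → 0
Block 5 (0110101): 4 ones → 1
Block 6 (0000000): 0 ones → 0
Block 7 (1000111): 4 ones → 1
Block 8 (1111111): 7 ones → 1
Block 9 (0010000): 1 one → 0
Block 10 (0110000): 2 ones → 0

0110101100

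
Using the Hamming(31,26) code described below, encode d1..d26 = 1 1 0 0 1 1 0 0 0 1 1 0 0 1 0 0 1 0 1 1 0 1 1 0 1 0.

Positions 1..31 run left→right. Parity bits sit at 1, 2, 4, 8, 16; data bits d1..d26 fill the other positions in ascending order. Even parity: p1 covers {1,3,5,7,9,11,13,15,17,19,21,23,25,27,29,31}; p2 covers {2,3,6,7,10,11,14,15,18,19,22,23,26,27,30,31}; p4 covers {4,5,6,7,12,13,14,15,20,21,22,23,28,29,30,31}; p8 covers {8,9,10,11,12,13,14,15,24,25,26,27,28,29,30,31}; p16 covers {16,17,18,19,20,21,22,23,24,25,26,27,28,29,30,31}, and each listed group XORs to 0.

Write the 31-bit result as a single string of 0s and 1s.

1010100111000111001001011011010

Place data at non-parity positions: p1 p2 1 p4 1 0 0 p8 1 1 0 0 0 1 1 p16 0 0 1 0 0 1 0 1 1 0 1 1 0 1 0
p1 (pos 1,3,5,7,9,11,13,15,17,19,21,23,25,27,29,31): XOR of data positions = 1⊕1⊕0⊕1⊕0⊕0⊕1⊕0⊕1⊕0⊕0⊕1⊕1⊕0⊕0 = 1
p2 (pos 2,3,6,7,10,11,14,15,18,19,22,23,26,27,30,31): XOR of data positions = 1⊕0⊕0⊕1⊕0⊕1⊕1⊕0⊕1⊕1⊕0⊕0⊕1⊕1⊕0 = 0
p4 (pos 4,5,6,7,12,13,14,15,20,21,22,23,28,29,30,31): XOR of data positions = 1⊕0⊕0⊕0⊕0⊕1⊕1⊕0⊕0⊕1⊕0⊕1⊕0⊕1⊕0 = 0
p8 (pos 8,9,10,11,12,13,14,15,24,25,26,27,28,29,30,31): XOR of data positions = 1⊕1⊕0⊕0⊕0⊕1⊕1⊕1⊕1⊕0⊕1⊕1⊕0⊕1⊕0 = 1
p16 (pos 16,17,18,19,20,21,22,23,24,25,26,27,28,29,30,31): XOR of data positions = 0⊕0⊕1⊕0⊕0⊕1⊕0⊕1⊕1⊕0⊕1⊕1⊕0⊕1⊕0 = 1
Codeword: 1010100111000111001001011011010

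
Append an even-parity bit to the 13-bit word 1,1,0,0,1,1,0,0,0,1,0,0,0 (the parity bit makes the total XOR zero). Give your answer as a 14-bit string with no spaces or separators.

11001100010001

XOR of the 13 data bits: 1⊕1⊕0⊕0⊕1⊕1⊕0⊕0⊕0⊕1⊕0⊕0⊕0 = 1
Parity bit = 1 (so all 14 bits XOR to 0).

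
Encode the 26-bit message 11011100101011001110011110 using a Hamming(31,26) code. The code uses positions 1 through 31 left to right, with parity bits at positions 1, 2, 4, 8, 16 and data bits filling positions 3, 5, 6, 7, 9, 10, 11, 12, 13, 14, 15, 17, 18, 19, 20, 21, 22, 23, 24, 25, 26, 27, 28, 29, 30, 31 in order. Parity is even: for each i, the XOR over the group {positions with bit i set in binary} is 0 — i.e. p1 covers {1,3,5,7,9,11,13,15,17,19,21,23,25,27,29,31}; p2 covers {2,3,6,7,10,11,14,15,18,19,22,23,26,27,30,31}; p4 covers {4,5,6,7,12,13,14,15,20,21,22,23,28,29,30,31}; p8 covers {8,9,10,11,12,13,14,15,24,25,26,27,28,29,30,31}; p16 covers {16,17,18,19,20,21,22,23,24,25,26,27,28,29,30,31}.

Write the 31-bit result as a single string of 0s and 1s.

Place data at non-parity positions: p1 p2 1 p4 1 0 1 p8 1 1 0 0 1 0 1 p16 0 1 1 0 0 1 1 1 0 0 1 1 1 1 0
p1 (pos 1,3,5,7,9,11,13,15,17,19,21,23,25,27,29,31): XOR of data positions = 1⊕1⊕1⊕1⊕0⊕1⊕1⊕0⊕1⊕0⊕1⊕0⊕1⊕1⊕0 = 0
p2 (pos 2,3,6,7,10,11,14,15,18,19,22,23,26,27,30,31): XOR of data positions = 1⊕0⊕1⊕1⊕0⊕0⊕1⊕1⊕1⊕1⊕1⊕0⊕1⊕1⊕0 = 0
p4 (pos 4,5,6,7,12,13,14,15,20,21,22,23,28,29,30,31): XOR of data positions = 1⊕0⊕1⊕0⊕1⊕0⊕1⊕0⊕0⊕1⊕1⊕1⊕1⊕1⊕0 = 1
p8 (pos 8,9,10,11,12,13,14,15,24,25,26,27,28,29,30,31): XOR of data positions = 1⊕1⊕0⊕0⊕1⊕0⊕1⊕1⊕0⊕0⊕1⊕1⊕1⊕1⊕0 = 1
p16 (pos 16,17,18,19,20,21,22,23,24,25,26,27,28,29,30,31): XOR of data positions = 0⊕1⊕1⊕0⊕0⊕1⊕1⊕1⊕0⊕0⊕1⊕1⊕1⊕1⊕0 = 1
Codeword: 0011101111001011011001110011110

0011101111001011011001110011110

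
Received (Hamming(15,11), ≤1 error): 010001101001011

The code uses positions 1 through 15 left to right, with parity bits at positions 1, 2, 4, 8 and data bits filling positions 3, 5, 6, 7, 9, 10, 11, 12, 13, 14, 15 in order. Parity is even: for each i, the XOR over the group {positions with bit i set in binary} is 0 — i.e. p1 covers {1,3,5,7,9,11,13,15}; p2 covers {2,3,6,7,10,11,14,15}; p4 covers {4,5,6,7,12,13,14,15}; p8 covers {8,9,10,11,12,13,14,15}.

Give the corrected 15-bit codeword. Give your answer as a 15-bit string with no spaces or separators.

s1 (pos 1,3,5,7,9,11,13,15): 0⊕0⊕0⊕1⊕1⊕0⊕0⊕1 = 1
s2 (pos 2,3,6,7,10,11,14,15): 1⊕0⊕1⊕1⊕0⊕0⊕1⊕1 = 1
s4 (pos 4,5,6,7,12,13,14,15): 0⊕0⊕1⊕1⊕1⊕0⊕1⊕1 = 1
s8 (pos 8,9,10,11,12,13,14,15): 0⊕1⊕0⊕0⊕1⊕0⊕1⊕1 = 0
Syndrome s8…s1 = 0111 → error at position 7.
Flip position 7: 010001101001011 → 010001001001011

010001001001011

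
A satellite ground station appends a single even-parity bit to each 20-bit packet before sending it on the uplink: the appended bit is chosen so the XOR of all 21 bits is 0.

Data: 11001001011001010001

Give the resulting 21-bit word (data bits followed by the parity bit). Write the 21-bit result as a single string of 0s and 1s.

XOR of the 20 data bits: 1⊕1⊕0⊕0⊕1⊕0⊕0⊕1⊕0⊕1⊕1⊕0⊕0⊕1⊕0⊕1⊕0⊕0⊕0⊕1 = 1
Parity bit = 1 (so all 21 bits XOR to 0).

110010010110010100011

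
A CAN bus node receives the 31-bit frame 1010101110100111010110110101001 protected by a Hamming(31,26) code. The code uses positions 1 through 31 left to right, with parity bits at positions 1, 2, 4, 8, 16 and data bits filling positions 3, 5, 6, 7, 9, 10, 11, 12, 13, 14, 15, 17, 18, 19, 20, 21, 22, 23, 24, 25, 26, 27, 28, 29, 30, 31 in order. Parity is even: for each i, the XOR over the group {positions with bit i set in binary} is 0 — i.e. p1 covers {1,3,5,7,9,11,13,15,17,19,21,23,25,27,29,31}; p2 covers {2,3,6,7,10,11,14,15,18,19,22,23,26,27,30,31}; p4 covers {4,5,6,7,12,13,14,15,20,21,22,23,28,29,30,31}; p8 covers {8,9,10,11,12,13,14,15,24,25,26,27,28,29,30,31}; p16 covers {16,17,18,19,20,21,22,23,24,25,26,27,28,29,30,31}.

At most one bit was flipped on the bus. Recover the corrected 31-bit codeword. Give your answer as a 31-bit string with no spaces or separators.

1010101110100111010110110101011

s1 (pos 1,3,5,7,9,11,13,15,17,19,21,23,25,27,29,31): 1⊕1⊕1⊕1⊕1⊕1⊕0⊕1⊕0⊕0⊕1⊕1⊕0⊕0⊕0⊕1 = 0
s2 (pos 2,3,6,7,10,11,14,15,18,19,22,23,26,27,30,31): 0⊕1⊕0⊕1⊕0⊕1⊕1⊕1⊕1⊕0⊕0⊕1⊕1⊕0⊕0⊕1 = 1
s4 (pos 4,5,6,7,12,13,14,15,20,21,22,23,28,29,30,31): 0⊕1⊕0⊕1⊕0⊕0⊕1⊕1⊕1⊕1⊕0⊕1⊕1⊕0⊕0⊕1 = 1
s8 (pos 8,9,10,11,12,13,14,15,24,25,26,27,28,29,30,31): 1⊕1⊕0⊕1⊕0⊕0⊕1⊕1⊕1⊕0⊕1⊕0⊕1⊕0⊕0⊕1 = 1
s16 (pos 16,17,18,19,20,21,22,23,24,25,26,27,28,29,30,31): 1⊕0⊕1⊕0⊕1⊕1⊕0⊕1⊕1⊕0⊕1⊕0⊕1⊕0⊕0⊕1 = 1
Syndrome s16…s1 = 11110 → error at position 30.
Flip position 30: 1010101110100111010110110101001 → 1010101110100111010110110101011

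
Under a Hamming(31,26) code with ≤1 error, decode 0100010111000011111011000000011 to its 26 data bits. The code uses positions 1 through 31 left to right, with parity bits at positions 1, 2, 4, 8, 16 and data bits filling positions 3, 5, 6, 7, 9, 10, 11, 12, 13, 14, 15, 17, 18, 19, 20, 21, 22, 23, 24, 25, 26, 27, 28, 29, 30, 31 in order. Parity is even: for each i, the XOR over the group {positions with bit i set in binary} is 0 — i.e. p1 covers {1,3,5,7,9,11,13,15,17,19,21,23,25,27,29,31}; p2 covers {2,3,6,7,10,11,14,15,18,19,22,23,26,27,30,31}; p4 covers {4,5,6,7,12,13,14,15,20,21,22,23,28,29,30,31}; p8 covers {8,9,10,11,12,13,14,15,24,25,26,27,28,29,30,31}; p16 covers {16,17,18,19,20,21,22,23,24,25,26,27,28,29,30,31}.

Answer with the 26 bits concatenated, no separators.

00101100001111011000000011

s1 (pos 1,3,5,7,9,11,13,15,17,19,21,23,25,27,29,31): 0⊕0⊕0⊕0⊕1⊕0⊕0⊕1⊕1⊕1⊕1⊕0⊕0⊕0⊕0⊕1 = 0
s2 (pos 2,3,6,7,10,11,14,15,18,19,22,23,26,27,30,31): 1⊕0⊕1⊕0⊕1⊕0⊕0⊕1⊕1⊕1⊕1⊕0⊕0⊕0⊕1⊕1 = 1
s4 (pos 4,5,6,7,12,13,14,15,20,21,22,23,28,29,30,31): 0⊕0⊕1⊕0⊕0⊕0⊕0⊕1⊕0⊕1⊕1⊕0⊕0⊕0⊕1⊕1 = 0
s8 (pos 8,9,10,11,12,13,14,15,24,25,26,27,28,29,30,31): 1⊕1⊕1⊕0⊕0⊕0⊕0⊕1⊕0⊕0⊕0⊕0⊕0⊕0⊕1⊕1 = 0
s16 (pos 16,17,18,19,20,21,22,23,24,25,26,27,28,29,30,31): 1⊕1⊕1⊕1⊕0⊕1⊕1⊕0⊕0⊕0⊕0⊕0⊕0⊕0⊕1⊕1 = 0
Syndrome s16…s1 = 00010 → error at position 2.
Flip position 2: 0100010111000011111011000000011 → 0000010111000011111011000000011
Read data bits from positions 3,5,6,7,9,10,11,12,13,14,15,17,18,19,20,21,22,23,24,25,26,27,28,29,30,31: 00101100001111011000000011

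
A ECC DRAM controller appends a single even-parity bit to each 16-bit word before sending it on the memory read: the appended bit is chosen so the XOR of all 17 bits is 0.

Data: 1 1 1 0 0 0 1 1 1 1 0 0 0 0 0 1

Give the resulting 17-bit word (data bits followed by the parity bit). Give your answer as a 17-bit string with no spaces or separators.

11100011110000010

XOR of the 16 data bits: 1⊕1⊕1⊕0⊕0⊕0⊕1⊕1⊕1⊕1⊕0⊕0⊕0⊕0⊕0⊕1 = 0
Parity bit = 0 (so all 17 bits XOR to 0).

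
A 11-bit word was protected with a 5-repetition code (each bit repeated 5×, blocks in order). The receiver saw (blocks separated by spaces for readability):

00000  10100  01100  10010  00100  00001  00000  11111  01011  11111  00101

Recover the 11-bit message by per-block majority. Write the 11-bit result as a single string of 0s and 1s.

00000001110

Block 1 (00000): 0 ones → 0
Block 2 (10100): 2 ones → 0
Block 3 (01100): 2 ones → 0
Block 4 (10010): 2 ones → 0
Block 5 (00100): 1 one → 0
Block 6 (00001): 1 one → 0
Block 7 (00000): 0 ones → 0
Block 8 (11111): 5 ones → 1
Block 9 (01011): 3 ones → 1
Block 10 (11111): 5 ones → 1
Block 11 (00101): 2 ones → 0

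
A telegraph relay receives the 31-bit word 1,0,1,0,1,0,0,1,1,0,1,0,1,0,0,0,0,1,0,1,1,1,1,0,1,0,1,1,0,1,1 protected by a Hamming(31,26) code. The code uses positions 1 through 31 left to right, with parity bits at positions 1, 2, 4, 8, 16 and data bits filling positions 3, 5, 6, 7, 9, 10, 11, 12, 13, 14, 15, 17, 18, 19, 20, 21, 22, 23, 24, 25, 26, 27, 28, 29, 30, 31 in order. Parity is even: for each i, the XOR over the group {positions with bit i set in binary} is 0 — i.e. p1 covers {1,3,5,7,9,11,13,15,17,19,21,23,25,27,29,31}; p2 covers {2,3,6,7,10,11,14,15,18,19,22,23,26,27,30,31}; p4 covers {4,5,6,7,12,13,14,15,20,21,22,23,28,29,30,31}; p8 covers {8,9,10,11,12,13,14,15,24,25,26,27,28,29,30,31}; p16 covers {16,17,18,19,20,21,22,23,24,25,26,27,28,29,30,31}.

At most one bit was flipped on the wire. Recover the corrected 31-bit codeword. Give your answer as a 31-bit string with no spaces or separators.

s1 (pos 1,3,5,7,9,11,13,15,17,19,21,23,25,27,29,31): 1⊕1⊕1⊕0⊕1⊕1⊕1⊕0⊕0⊕0⊕1⊕1⊕1⊕1⊕0⊕1 = 1
s2 (pos 2,3,6,7,10,11,14,15,18,19,22,23,26,27,30,31): 0⊕1⊕0⊕0⊕0⊕1⊕0⊕0⊕1⊕0⊕1⊕1⊕0⊕1⊕1⊕1 = 0
s4 (pos 4,5,6,7,12,13,14,15,20,21,22,23,28,29,30,31): 0⊕1⊕0⊕0⊕0⊕1⊕0⊕0⊕1⊕1⊕1⊕1⊕1⊕0⊕1⊕1 = 1
s8 (pos 8,9,10,11,12,13,14,15,24,25,26,27,28,29,30,31): 1⊕1⊕0⊕1⊕0⊕1⊕0⊕0⊕0⊕1⊕0⊕1⊕1⊕0⊕1⊕1 = 1
s16 (pos 16,17,18,19,20,21,22,23,24,25,26,27,28,29,30,31): 0⊕0⊕1⊕0⊕1⊕1⊕1⊕1⊕0⊕1⊕0⊕1⊕1⊕0⊕1⊕1 = 0
Syndrome s16…s1 = 01101 → error at position 13.
Flip position 13: 1010100110101000010111101011011 → 1010100110100000010111101011011

1010100110100000010111101011011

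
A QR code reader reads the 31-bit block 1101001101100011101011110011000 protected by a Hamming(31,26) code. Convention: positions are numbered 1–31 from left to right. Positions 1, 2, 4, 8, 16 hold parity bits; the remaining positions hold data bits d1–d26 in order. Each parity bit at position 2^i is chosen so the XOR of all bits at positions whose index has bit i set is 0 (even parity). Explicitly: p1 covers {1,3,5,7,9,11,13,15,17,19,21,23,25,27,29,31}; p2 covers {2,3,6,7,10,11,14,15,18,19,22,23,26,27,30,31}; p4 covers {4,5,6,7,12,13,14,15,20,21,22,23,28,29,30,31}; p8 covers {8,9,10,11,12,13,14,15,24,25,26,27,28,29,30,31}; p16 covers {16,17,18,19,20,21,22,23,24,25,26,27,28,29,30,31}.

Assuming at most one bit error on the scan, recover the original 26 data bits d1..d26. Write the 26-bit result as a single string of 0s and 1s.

00010110001101011110011001

s1 (pos 1,3,5,7,9,11,13,15,17,19,21,23,25,27,29,31): 1⊕0⊕0⊕1⊕0⊕1⊕0⊕1⊕1⊕1⊕1⊕1⊕0⊕1⊕0⊕0 = 1
s2 (pos 2,3,6,7,10,11,14,15,18,19,22,23,26,27,30,31): 1⊕0⊕0⊕1⊕1⊕1⊕0⊕1⊕0⊕1⊕1⊕1⊕0⊕1⊕0⊕0 = 1
s4 (pos 4,5,6,7,12,13,14,15,20,21,22,23,28,29,30,31): 1⊕0⊕0⊕1⊕0⊕0⊕0⊕1⊕0⊕1⊕1⊕1⊕1⊕0⊕0⊕0 = 1
s8 (pos 8,9,10,11,12,13,14,15,24,25,26,27,28,29,30,31): 1⊕0⊕1⊕1⊕0⊕0⊕0⊕1⊕1⊕0⊕0⊕1⊕1⊕0⊕0⊕0 = 1
s16 (pos 16,17,18,19,20,21,22,23,24,25,26,27,28,29,30,31): 1⊕1⊕0⊕1⊕0⊕1⊕1⊕1⊕1⊕0⊕0⊕1⊕1⊕0⊕0⊕0 = 1
Syndrome s16…s1 = 11111 → error at position 31.
Flip position 31: 1101001101100011101011110011000 → 1101001101100011101011110011001
Read data bits from positions 3,5,6,7,9,10,11,12,13,14,15,17,18,19,20,21,22,23,24,25,26,27,28,29,30,31: 00010110001101011110011001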